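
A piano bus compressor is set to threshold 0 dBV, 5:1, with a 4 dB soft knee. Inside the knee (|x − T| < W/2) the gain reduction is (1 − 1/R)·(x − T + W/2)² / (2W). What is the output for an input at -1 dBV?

-1.1 dBV

x − T + W/2 = -1 − 0 + 2 = 1.
GR = (1 − 1/5) × 1² / 8 = 0.8 × 1 / 8 = 0.1 dB.
Output = -1 − 0.1 = -1.1 dBV.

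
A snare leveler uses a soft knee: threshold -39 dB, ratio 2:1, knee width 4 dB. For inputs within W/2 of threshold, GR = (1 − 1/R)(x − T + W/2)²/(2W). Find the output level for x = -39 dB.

x − T + W/2 = -39 − (-39) + 2 = 2.
GR = (1 − 1/2) × 2² / 8 = 0.5 × 4 / 8 = 0.25 dB.
Output = -39 − 0.25 = -39.25 dB.

-39.25 dB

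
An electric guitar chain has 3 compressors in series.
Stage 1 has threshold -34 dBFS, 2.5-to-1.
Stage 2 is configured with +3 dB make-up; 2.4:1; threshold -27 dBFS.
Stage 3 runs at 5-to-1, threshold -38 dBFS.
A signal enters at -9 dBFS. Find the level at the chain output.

Stage 1: 25 dB above -34 dBFS, reduced 2.5:1 to 10 dB above → -24 dBFS.
Stage 2: overshoot 3 dB → 3/2.4 = 1.25 dB → -25.75 dBFS; +3 dB make-up → -22.75 dBFS.
Stage 3: -22.75 dBFS is 15.25 dB over -38 dBFS; at 5:1 that becomes 3.05 dB over, giving -34.95 dBFS.

-34.95 dBFS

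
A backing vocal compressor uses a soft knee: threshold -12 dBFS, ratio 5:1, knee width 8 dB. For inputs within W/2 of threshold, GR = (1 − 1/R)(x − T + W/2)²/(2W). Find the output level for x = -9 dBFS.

-11.45 dBFS

x − T + W/2 = -9 − (-12) + 4 = 7.
GR = (1 − 1/5) × 7² / 16 = 0.8 × 49 / 16 = 2.45 dB.
Output = -9 − 2.45 = -11.45 dBFS.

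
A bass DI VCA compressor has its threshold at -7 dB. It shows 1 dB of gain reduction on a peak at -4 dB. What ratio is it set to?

Input overshoot = -4 − (-7) = 3 dB.
Output overshoot = 3 − 1 = 2 dB.
Ratio = input overshoot / output overshoot = 3 / 2 = 1.5.

1.5:1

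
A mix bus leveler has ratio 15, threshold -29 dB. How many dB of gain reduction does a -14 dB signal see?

-14 dB exceeds the threshold by 15 dB.
At 15:1, output sits 15/15 = 1 dB above threshold.
Gain reduction = 15 − 1 = 14 dB.

14 dB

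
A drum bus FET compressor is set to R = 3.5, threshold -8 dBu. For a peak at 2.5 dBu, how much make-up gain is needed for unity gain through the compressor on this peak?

7.5 dB

The peak compresses to -8 + 10.5/3.5 = -5 dBu.
To reach 2.5 dBu requires 2.5 − (-5) = 7.5 dB of make-up.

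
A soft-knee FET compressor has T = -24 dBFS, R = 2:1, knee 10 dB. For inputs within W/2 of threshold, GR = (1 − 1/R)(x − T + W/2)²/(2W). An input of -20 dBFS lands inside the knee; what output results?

-22.025 dBFS

x − T + W/2 = -20 − (-24) + 5 = 9.
GR = (1 − 1/2) × 9² / 20 = 0.5 × 81 / 20 = 2.025 dB.
Output = -20 − 2.025 = -22.025 dBFS.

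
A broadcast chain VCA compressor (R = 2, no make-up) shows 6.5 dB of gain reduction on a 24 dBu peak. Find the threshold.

11 dBu

Gain reduction = 24 − 17.5 = 6.5 dB; output overshoot = GR / (R − 1) = 6.5 / 1 = 6.5 dB.
Threshold = output − output overshoot = 17.5 − 6.5 = 11 dBu.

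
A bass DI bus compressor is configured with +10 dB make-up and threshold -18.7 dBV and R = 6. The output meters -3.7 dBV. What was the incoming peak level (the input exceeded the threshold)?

Before make-up, the level was -3.7 − 10 = -13.7 dBV.
The compressed level sits -13.7 − (-18.7) = 5 dB over threshold.
Undo the ratio: input overshoot = 5 × 6 = 30 dB, giving input = 11.3 dBV.

11.3 dBV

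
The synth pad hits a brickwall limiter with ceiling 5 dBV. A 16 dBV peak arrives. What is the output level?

The limiter clamps the peak to its 5 dBV ceiling.

5 dBV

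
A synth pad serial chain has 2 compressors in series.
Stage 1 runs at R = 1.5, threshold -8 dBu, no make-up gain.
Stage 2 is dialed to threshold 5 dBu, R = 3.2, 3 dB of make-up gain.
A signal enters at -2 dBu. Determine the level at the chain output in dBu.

Stage 1: overshoot 6 dB → 6/1.5 = 4 dB → -4 dBu.
Stage 2: -4 dBu is at or below the 5 dBu threshold — no compression; make-up brings it to -1 dBu.

-1 dBu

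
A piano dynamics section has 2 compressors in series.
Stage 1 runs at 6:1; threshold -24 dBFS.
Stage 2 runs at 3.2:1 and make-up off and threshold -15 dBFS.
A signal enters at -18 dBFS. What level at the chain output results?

-23 dBFS

Stage 1: 6 dB above -24 dBFS, reduced 6:1 to 1 dB above → -23 dBFS.
Stage 2: -23 dBFS ≤ -15 dBFS, so stage 2 doesn't engage; output -23 dBFS.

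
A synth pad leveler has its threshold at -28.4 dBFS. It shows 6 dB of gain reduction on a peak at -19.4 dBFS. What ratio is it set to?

Input overshoot = -19.4 − (-28.4) = 9 dB.
Output overshoot = 9 − 6 = 3 dB.
Ratio = input overshoot / output overshoot = 9 / 3 = 3.

3:1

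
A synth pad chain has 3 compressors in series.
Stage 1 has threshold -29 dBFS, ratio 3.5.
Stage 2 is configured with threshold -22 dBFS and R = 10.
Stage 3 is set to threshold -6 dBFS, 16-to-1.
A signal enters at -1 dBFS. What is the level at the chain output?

Stage 1: overshoot 28 dB → 28/3.5 = 8 dB → -21 dBFS.
Stage 2: 1 dB above -22 dBFS, reduced 10:1 to 0.1 dB above → -21.9 dBFS.
Stage 3: below threshold (-21.9 ≤ -6); passes unchanged; output -21.9 dBFS.

-21.9 dBFS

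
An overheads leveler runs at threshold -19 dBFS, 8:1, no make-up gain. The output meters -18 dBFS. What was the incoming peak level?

The compressed level sits -18 − (-19) = 1 dB over threshold.
Before 8:1 compression the overshoot was 1 × 8 = 8 dB, so input = -19 + 8 = -11 dBFS.

-11 dBFS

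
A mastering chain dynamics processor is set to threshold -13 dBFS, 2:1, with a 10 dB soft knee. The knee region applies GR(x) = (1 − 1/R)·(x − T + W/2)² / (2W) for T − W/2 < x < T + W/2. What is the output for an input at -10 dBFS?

-11.6 dBFS

x − T + W/2 = -10 − (-13) + 5 = 8.
GR = (1 − 1/2) × 8² / 20 = 0.5 × 64 / 20 = 1.6 dB.
Output = -10 − 1.6 = -11.6 dBFS.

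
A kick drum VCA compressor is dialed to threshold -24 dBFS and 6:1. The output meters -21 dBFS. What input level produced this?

-6 dBFS

Post-compression overshoot = -21 − (-24) = 3 dB.
Before 6:1 compression the overshoot was 3 × 6 = 18 dB, so input = -24 + 18 = -6 dBFS.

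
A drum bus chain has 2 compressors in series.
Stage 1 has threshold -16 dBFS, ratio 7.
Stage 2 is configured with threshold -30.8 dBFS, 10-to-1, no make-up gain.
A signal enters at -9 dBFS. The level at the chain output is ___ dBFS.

Stage 1: -9 dBFS is 7 dB over -16 dBFS; at 7:1 that becomes 1 dB over, giving -15 dBFS.
Stage 2: overshoot 15.8 dB → 15.8/10 = 1.58 dB → -29.22 dBFS.

-29.22 dBFS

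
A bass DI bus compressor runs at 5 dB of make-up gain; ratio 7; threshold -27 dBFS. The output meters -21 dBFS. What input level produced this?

-20 dBFS

Remove make-up: -21 − 5 = -26 dBFS.
The compressed level sits -26 − (-27) = 1 dB over threshold.
Undo the ratio: input overshoot = 1 × 7 = 7 dB, giving input = -20 dBFS.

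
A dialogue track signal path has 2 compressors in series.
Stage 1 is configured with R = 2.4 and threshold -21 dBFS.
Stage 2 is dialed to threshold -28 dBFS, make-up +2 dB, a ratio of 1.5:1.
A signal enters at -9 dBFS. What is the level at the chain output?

-18 dBFS

Stage 1: 12 dB above -21 dBFS, reduced 2.4:1 to 5 dB above → -16 dBFS.
Stage 2: 12 dB above -28 dBFS, reduced 1.5:1 to 8 dB above → -20 dBFS; +2 dB make-up → -18 dBFS.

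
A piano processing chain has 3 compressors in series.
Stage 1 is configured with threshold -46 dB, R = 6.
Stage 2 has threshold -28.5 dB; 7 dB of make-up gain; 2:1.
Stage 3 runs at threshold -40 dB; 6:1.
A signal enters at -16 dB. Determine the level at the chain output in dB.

-39 dB

Stage 1: overshoot 30 dB → 30/6 = 5 dB → -41 dB.
Stage 2: below threshold (-41 ≤ -28.5); passes unchanged; make-up brings it to -34 dB.
Stage 3: -34 dB is 6 dB over -40 dB; at 6:1 that becomes 1 dB over, giving -39 dB.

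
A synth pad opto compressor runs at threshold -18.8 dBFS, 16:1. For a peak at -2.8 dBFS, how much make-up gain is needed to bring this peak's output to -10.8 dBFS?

Overshoot 16 dB → 16/16 = 1 dB after compression, so the compressed level is -18.8 + 1 = -17.8 dBFS.
Make-up = target − compressed = -10.8 − (-17.8) = 7 dB.

7 dB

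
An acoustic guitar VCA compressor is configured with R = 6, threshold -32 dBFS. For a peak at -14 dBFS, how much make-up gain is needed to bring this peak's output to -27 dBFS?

Without make-up, output = threshold + overshoot/6 = -32 + 3 = -29 dBFS.
Gap to target: 2 dB.

2 dB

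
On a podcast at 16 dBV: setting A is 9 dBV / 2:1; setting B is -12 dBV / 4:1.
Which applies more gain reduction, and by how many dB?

B, by 17.5 dB

A: GR = 7 − 7/2 = 3.5 dB.
B: GR = 28 − 28/4 = 21 dB.
B applies 17.5 dB more gain reduction.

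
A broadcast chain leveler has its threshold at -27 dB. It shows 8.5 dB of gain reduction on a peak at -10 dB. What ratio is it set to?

Input overshoot = -10 − (-27) = 17 dB.
Output overshoot = 17 − 8.5 = 8.5 dB.
Ratio = input overshoot / output overshoot = 17 / 8.5 = 2.

2:1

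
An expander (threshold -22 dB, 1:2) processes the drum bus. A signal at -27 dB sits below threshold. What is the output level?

-32 dB

Undershoot = (-22) − (-27) = 5 dB.
At 1:2, that expands to 10 dB under threshold.
Output = -22 − 10 = -32 dB.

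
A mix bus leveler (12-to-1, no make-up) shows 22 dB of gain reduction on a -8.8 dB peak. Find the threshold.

-32.8 dB

Gain reduction = -8.8 − (-30.8) = 22 dB; output overshoot = GR / (R − 1) = 22 / 11 = 2 dB.
Threshold = output − output overshoot = -30.8 − 2 = -32.8 dB.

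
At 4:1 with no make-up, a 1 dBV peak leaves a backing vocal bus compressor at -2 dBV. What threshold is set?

-3 dBV

Gain reduction = 1 − (-2) = 3 dB; output overshoot = GR / (R − 1) = 3 / 3 = 1 dB.
Threshold = output − output overshoot = -2 − 1 = -3 dBV.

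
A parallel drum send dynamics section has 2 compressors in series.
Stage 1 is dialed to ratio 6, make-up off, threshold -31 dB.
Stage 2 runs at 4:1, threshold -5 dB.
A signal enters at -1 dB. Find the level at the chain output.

Stage 1: -1 dB is 30 dB over -31 dB; at 6:1 that becomes 5 dB over, giving -26 dB.
Stage 2: -26 dB is at or below the -5 dB threshold — no compression; output -26 dB.

-26 dB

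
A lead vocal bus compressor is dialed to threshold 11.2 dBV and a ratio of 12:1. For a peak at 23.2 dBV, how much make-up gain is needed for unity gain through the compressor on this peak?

11 dB

The peak compresses to 11.2 + 12/12 = 12.2 dBV.
To reach 23.2 dBV requires 23.2 − 12.2 = 11 dB of make-up.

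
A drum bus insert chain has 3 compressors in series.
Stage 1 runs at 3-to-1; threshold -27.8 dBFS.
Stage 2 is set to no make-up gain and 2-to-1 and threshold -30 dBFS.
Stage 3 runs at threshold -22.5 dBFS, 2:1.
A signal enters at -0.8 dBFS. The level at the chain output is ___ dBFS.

-24.4 dBFS

Stage 1: 27 dB above -27.8 dBFS, reduced 3:1 to 9 dB above → -18.8 dBFS.
Stage 2: 11.2 dB above -30 dBFS, reduced 2:1 to 5.6 dB above → -24.4 dBFS.
Stage 3: -24.4 dBFS is at or below the -22.5 dBFS threshold — no compression; output -24.4 dBFS.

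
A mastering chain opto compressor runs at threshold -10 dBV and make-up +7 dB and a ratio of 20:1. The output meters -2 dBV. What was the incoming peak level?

10 dBV

Stripping the +7 dB make-up gives -9 dBV at the gain stage.
The compressed level sits -9 − (-10) = 1 dB over threshold.
Before 20:1 compression the overshoot was 1 × 20 = 20 dB, so input = -10 + 20 = 10 dBV.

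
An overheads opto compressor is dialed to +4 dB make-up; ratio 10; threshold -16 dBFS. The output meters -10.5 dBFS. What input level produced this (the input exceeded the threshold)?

Before make-up, the level was -10.5 − 4 = -14.5 dBFS.
The compressed level sits -14.5 − (-16) = 1.5 dB over threshold.
Undo the ratio: input overshoot = 1.5 × 10 = 15 dB, giving input = -1 dBFS.

-1 dBFS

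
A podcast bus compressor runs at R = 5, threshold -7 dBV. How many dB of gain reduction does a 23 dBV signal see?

24 dB

23 dBV exceeds the threshold by 30 dB.
After 5:1 compression the overshoot becomes 30/5 = 6 dB.
So the signal is attenuated by 30 − 6 = 24 dB.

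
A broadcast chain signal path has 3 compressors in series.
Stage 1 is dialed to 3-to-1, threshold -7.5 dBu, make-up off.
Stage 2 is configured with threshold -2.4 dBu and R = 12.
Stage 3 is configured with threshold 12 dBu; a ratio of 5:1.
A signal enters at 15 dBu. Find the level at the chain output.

-2.2 dBu

Stage 1: overshoot 22.5 dB → 22.5/3 = 7.5 dB → 0 dBu.
Stage 2: 0 dBu is 2.4 dB over -2.4 dBu; at 12:1 that becomes 0.2 dB over, giving -2.2 dBu.
Stage 3: -2.2 dBu is at or below the 12 dBu threshold — no compression; output -2.2 dBu.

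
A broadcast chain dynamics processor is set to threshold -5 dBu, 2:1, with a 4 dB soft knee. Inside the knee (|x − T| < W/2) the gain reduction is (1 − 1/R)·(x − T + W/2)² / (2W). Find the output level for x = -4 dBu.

-4.5625 dBu

x − T + W/2 = -4 − (-5) + 2 = 3.
GR = (1 − 1/2) × 3² / 8 = 0.5 × 9 / 8 = 0.5625 dB.
Output = -4 − 0.5625 = -4.5625 dBu.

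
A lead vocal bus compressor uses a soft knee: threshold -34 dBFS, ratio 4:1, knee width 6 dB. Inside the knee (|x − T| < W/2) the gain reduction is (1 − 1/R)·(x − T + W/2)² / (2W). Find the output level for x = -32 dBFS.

-33.5625 dBFS

x − T + W/2 = -32 − (-34) + 3 = 5.
GR = (1 − 1/4) × 5² / 12 = 0.75 × 25 / 12 = 1.5625 dB.
Output = -32 − 1.5625 = -33.5625 dBFS.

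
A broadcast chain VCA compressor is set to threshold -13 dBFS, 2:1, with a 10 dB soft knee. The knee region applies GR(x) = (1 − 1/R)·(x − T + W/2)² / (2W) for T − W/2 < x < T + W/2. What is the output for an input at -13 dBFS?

-13.625 dBFS

x − T + W/2 = -13 − (-13) + 5 = 5.
GR = (1 − 1/2) × 5² / 20 = 0.5 × 25 / 20 = 0.625 dB.
Output = -13 − 0.625 = -13.625 dBFS.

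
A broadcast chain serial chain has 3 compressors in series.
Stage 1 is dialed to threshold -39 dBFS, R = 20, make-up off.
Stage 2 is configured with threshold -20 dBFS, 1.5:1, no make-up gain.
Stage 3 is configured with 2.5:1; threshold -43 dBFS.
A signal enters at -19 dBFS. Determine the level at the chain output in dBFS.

Stage 1: -19 dBFS is 20 dB over -39 dBFS; at 20:1 that becomes 1 dB over, giving -38 dBFS.
Stage 2: -38 dBFS ≤ -20 dBFS, so stage 2 doesn't engage; output -38 dBFS.
Stage 3: 5 dB above -43 dBFS, reduced 2.5:1 to 2 dB above → -41 dBFS.

-41 dBFS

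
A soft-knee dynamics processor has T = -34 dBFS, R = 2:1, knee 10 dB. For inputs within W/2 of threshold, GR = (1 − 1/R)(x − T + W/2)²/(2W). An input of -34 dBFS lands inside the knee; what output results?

-34.625 dBFS

x − T + W/2 = -34 − (-34) + 5 = 5.
GR = (1 − 1/2) × 5² / 20 = 0.5 × 25 / 20 = 0.625 dB.
Output = -34 − 0.625 = -34.625 dBFS.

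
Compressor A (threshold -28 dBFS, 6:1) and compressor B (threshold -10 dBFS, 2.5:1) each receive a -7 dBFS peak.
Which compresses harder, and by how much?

A: 21 dB over, compressed to 3.5 dB over, so 17.5 dB of GR.
B: 3 dB over, compressed to 1.2 dB over, so 1.8 dB of GR.
A reduces 15.7 dB more.

A, by 15.7 dB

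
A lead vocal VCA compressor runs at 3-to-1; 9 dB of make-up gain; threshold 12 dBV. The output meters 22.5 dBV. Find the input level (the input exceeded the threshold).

16.5 dBV

Stripping the +9 dB make-up gives 13.5 dBV at the gain stage.
The compressed level sits 13.5 − 12 = 1.5 dB over threshold.
Input overshoot = R × output overshoot = 4.5 dB → input = 12 + 4.5 = 16.5 dBV.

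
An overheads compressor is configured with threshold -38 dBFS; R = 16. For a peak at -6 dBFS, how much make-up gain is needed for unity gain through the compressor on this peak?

Overshoot 32 dB → 32/16 = 2 dB after compression, so the compressed level is -38 + 2 = -36 dBFS.
Make-up = target − compressed = -6 − (-36) = 30 dB.

30 dB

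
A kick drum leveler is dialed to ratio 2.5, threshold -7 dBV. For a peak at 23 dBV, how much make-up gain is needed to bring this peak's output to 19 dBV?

14 dB

Overshoot 30 dB → 30/2.5 = 12 dB after compression, so the compressed level is -7 + 12 = 5 dBV.
Make-up = target − compressed = 19 − 5 = 14 dB.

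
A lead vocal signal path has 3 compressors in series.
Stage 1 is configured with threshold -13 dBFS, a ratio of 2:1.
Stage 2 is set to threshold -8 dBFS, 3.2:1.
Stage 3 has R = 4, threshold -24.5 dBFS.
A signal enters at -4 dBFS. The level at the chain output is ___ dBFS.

Stage 1: -4 dBFS is 9 dB over -13 dBFS; at 2:1 that becomes 4.5 dB over, giving -8.5 dBFS.
Stage 2: -8.5 dBFS ≤ -8 dBFS, so stage 2 doesn't engage; output -8.5 dBFS.
Stage 3: -8.5 dBFS is 16 dB over -24.5 dBFS; at 4:1 that becomes 4 dB over, giving -20.5 dBFS.

-20.5 dBFS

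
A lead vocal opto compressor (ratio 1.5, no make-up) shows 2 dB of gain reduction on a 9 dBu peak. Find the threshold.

3 dBu

Let T be the threshold. Output overshoot = (input overshoot)/R, so 7 − T = (9 − T)/1.5.
1.5·(7 − T) = 9 − T → 0.5·T = 10.5 − 9 = 1.5.
T = 1.5/0.5 = 3 dBu.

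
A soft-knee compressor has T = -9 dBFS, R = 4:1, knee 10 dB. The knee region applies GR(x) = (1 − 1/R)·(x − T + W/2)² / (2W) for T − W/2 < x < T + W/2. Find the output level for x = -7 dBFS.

x − T + W/2 = -7 − (-9) + 5 = 7.
GR = (1 − 1/4) × 7² / 20 = 0.75 × 49 / 20 = 1.8375 dB.
Output = -7 − 1.8375 = -8.8375 dBFS.

-8.8375 dBFS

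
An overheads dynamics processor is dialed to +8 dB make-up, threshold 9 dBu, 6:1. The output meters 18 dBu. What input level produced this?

15 dBu

Remove make-up: 18 − 8 = 10 dBu.
Post-compression overshoot = 10 − 9 = 1 dB.
Before 6:1 compression the overshoot was 1 × 6 = 6 dB, so input = 9 + 6 = 15 dBu.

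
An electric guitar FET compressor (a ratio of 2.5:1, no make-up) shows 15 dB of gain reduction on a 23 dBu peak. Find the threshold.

-2 dBu

Gain reduction = 23 − 8 = 15 dB; output overshoot = GR / (R − 1) = 15 / 1.5 = 10 dB.
Threshold = output − output overshoot = 8 − 10 = -2 dBu.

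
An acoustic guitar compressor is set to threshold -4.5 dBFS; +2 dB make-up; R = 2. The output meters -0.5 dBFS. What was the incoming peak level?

Remove make-up: -0.5 − 2 = -2.5 dBFS.
That's 2 dB above the -4.5 dBFS threshold.
Input overshoot = R × output overshoot = 4 dB → input = -4.5 + 4 = -0.5 dBFS.

-0.5 dBFS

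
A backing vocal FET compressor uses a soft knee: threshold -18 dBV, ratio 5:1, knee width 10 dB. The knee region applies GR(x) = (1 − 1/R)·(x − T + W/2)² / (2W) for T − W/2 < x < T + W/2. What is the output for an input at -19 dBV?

x − T + W/2 = -19 − (-18) + 5 = 4.
GR = (1 − 1/5) × 4² / 20 = 0.8 × 16 / 20 = 0.64 dB.
Output = -19 − 0.64 = -19.64 dBV.

-19.64 dBV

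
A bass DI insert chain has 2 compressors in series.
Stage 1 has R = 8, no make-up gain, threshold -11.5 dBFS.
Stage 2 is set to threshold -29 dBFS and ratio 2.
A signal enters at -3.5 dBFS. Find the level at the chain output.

-19.75 dBFS

Stage 1: -3.5 dBFS is 8 dB over -11.5 dBFS; at 8:1 that becomes 1 dB over, giving -10.5 dBFS.
Stage 2: 18.5 dB above -29 dBFS, reduced 2:1 to 9.25 dB above → -19.75 dBFS.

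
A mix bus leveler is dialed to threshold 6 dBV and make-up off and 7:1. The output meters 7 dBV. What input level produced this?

That's 1 dB above the 6 dBV threshold.
Input overshoot = R × output overshoot = 7 dB → input = 6 + 7 = 13 dBV.

13 dBV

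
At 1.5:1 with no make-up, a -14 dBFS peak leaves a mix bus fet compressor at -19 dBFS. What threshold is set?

Let T be the threshold. Output overshoot = (input overshoot)/R, so -19 − T = (-14 − T)/1.5.
1.5·(-19 − T) = -14 − T → 0.5·T = -28.5 − (-14) = -14.5.
T = -14.5/0.5 = -29 dBFS.

-29 dBFS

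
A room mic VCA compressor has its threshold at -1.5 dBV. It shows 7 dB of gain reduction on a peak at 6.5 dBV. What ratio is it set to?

Input overshoot = 6.5 − (-1.5) = 8 dB.
Output overshoot = 8 − 7 = 1 dB.
Ratio = input overshoot / output overshoot = 8 / 1 = 8.

8:1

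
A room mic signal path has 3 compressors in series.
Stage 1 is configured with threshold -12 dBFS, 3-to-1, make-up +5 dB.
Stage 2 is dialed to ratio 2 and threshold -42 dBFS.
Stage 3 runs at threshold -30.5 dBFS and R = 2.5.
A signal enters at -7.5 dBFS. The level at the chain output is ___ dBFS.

Stage 1: 4.5 dB above -12 dBFS, reduced 3:1 to 1.5 dB above → -10.5 dBFS; +5 dB make-up → -5.5 dBFS.
Stage 2: 36.5 dB above -42 dBFS, reduced 2:1 to 18.25 dB above → -23.75 dBFS.
Stage 3: -23.75 dBFS is 6.75 dB over -30.5 dBFS; at 2.5:1 that becomes 2.7 dB over, giving -27.8 dBFS.

-27.8 dBFS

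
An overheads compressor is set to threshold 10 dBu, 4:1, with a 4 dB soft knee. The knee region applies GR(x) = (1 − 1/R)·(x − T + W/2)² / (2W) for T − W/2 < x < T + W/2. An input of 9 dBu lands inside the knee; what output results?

8.90625 dBu

x − T + W/2 = 9 − 10 + 2 = 1.
GR = (1 − 1/4) × 1² / 8 = 0.75 × 1 / 8 = 0.09375 dB.
Output = 9 − 0.09375 = 8.90625 dBu.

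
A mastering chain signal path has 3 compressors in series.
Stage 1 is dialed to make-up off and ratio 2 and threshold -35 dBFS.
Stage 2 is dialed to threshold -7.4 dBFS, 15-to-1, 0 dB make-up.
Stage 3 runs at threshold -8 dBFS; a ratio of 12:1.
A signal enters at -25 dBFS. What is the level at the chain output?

Stage 1: overshoot 10 dB → 10/2 = 5 dB → -30 dBFS.
Stage 2: below threshold (-30 ≤ -7.4); passes unchanged; output -30 dBFS.
Stage 3: below threshold (-30 ≤ -8); passes unchanged; output -30 dBFS.

-30 dBFS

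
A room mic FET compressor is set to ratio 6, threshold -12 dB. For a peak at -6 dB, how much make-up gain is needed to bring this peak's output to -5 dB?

6 dB

Without make-up, output = threshold + overshoot/6 = -12 + 1 = -11 dB.
Gap to target: 6 dB.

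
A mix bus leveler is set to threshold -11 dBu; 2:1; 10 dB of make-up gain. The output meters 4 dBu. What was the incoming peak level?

Remove make-up: 4 − 10 = -6 dBu.
That's 5 dB above the -11 dBu threshold.
Before 2:1 compression the overshoot was 5 × 2 = 10 dB, so input = -11 + 10 = -1 dBu.

-1 dBu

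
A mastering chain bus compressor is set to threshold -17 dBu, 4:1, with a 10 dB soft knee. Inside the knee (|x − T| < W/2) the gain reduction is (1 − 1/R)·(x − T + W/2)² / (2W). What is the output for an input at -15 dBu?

x − T + W/2 = -15 − (-17) + 5 = 7.
GR = (1 − 1/4) × 7² / 20 = 0.75 × 49 / 20 = 1.8375 dB.
Output = -15 − 1.8375 = -16.8375 dBu.

-16.8375 dBu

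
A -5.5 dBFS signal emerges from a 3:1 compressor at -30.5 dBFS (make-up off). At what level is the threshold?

-43 dBFS

Let T be the threshold. Output overshoot = (input overshoot)/R, so -30.5 − T = (-5.5 − T)/3.
3·(-30.5 − T) = -5.5 − T → 2·T = -91.5 − (-5.5) = -86.
T = -86/2 = -43 dBFS.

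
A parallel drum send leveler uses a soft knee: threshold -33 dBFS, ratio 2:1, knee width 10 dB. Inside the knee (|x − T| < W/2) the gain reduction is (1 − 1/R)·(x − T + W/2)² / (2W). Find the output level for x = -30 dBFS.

-31.6 dBFS

x − T + W/2 = -30 − (-33) + 5 = 8.
GR = (1 − 1/2) × 8² / 20 = 0.5 × 64 / 20 = 1.6 dB.
Output = -30 − 1.6 = -31.6 dBFS.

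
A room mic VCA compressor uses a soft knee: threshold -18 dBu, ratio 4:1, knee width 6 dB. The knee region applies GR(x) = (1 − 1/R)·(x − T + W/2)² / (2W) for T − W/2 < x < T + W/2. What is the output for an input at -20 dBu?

-20.0625 dBu

x − T + W/2 = -20 − (-18) + 3 = 1.
GR = (1 − 1/4) × 1² / 12 = 0.75 × 1 / 12 = 0.0625 dB.
Output = -20 − 0.0625 = -20.0625 dBu.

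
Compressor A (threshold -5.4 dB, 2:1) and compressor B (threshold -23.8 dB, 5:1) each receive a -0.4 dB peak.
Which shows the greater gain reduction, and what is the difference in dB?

A: GR = 5 − 5/2 = 2.5 dB.
B: GR = 23.4 − 23.4/5 = 18.72 dB.
B applies 16.22 dB more gain reduction.

B, by 16.22 dB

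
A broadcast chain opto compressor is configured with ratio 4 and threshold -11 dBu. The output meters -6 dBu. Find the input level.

9 dBu

The compressed level sits -6 − (-11) = 5 dB over threshold.
Input overshoot = R × output overshoot = 20 dB → input = -11 + 20 = 9 dBu.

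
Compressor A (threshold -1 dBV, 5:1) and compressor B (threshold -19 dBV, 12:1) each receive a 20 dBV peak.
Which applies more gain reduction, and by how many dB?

B, by 18.95 dB

A: overshoot 21 dB → output overshoot 4.2 dB → GR 16.8 dB.
B: overshoot 39 dB → output overshoot 3.25 dB → GR 35.75 dB.
B reduces 18.95 dB more.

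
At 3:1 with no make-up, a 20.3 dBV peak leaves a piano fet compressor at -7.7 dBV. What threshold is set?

Input is 42 dB above T (since output overshoot × R = input overshoot: (-7.7 − T)·3 = 20.3 − T gives T = -21.7 dBV).
Check: -21.7 + (20.3 − (-21.7))/3 = -21.7 + 14 = -7.7 dBV. ✓

-21.7 dBV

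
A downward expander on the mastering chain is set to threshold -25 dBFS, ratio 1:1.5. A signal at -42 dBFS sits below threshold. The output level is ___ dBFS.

The input is 17 dB below the -25 dBFS threshold.
A 1:1.5 expander multiplies undershoot by 1.5: 17 × 1.5 = 25.5 dB below threshold.
Output = -25 − 25.5 = -50.5 dBFS.

-50.5 dBFS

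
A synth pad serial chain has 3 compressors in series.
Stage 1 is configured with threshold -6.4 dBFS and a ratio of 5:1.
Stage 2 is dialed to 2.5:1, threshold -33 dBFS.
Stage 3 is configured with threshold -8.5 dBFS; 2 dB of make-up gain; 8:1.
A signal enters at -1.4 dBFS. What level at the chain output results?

Stage 1: 5 dB above -6.4 dBFS, reduced 5:1 to 1 dB above → -5.4 dBFS.
Stage 2: -5.4 dBFS is 27.6 dB over -33 dBFS; at 2.5:1 that becomes 11.04 dB over, giving -21.96 dBFS.
Stage 3: below threshold (-21.96 ≤ -8.5); passes unchanged; make-up brings it to -19.96 dBFS.

-19.96 dBFS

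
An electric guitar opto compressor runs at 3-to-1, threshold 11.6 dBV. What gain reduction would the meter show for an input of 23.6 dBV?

8 dB

Overshoot = 23.6 − 11.6 = 12 dB.
After 3:1 compression the overshoot becomes 12/3 = 4 dB.
GR = overshoot in − overshoot out = 12 − 4 = 8 dB.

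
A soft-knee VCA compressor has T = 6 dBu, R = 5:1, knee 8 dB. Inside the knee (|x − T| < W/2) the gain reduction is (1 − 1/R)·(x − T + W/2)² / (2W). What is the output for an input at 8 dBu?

6.2 dBu

x − T + W/2 = 8 − 6 + 4 = 6.
GR = (1 − 1/5) × 6² / 16 = 0.8 × 36 / 16 = 1.8 dB.
Output = 8 − 1.8 = 6.2 dBu.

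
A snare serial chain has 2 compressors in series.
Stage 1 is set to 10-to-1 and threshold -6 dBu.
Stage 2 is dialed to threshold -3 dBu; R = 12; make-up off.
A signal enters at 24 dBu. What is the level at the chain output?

Stage 1: 30 dB above -6 dBu, reduced 10:1 to 3 dB above → -3 dBu.
Stage 2: -3 dBu is at or below the -3 dBu threshold — no compression; output -3 dBu.

-3 dBu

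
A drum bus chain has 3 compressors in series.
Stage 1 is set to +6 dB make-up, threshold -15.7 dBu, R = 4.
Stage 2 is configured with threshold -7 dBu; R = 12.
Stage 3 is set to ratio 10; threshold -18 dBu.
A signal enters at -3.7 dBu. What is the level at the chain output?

-16.8975 dBu

Stage 1: -3.7 dBu is 12 dB over -15.7 dBu; at 4:1 that becomes 3 dB over, giving -12.7 dBu; +6 dB make-up → -6.7 dBu.
Stage 2: -6.7 dBu is 0.3 dB over -7 dBu; at 12:1 that becomes 0.025 dB over, giving -6.975 dBu.
Stage 3: overshoot 11.025 dB → 11.025/10 = 1.1025 dB → -16.8975 dBu.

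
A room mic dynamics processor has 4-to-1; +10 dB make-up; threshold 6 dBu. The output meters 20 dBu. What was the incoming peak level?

Stripping the +10 dB make-up gives 10 dBu at the gain stage.
Post-compression overshoot = 10 − 6 = 4 dB.
Undo the ratio: input overshoot = 4 × 4 = 16 dB, giving input = 22 dBu.

22 dBu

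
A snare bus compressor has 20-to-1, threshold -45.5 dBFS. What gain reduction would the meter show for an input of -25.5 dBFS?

19 dB

-25.5 dBFS exceeds the threshold by 20 dB.
At 20:1, output sits 20/20 = 1 dB above threshold.
So the signal is attenuated by 20 − 1 = 19 dB.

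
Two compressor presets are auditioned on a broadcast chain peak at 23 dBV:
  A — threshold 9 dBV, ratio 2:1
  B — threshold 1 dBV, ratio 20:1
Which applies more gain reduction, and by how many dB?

B, by 13.9 dB

A: GR = 14 − 14/2 = 7 dB.
B: GR = 22 − 22/20 = 20.9 dB.
B applies 13.9 dB more gain reduction.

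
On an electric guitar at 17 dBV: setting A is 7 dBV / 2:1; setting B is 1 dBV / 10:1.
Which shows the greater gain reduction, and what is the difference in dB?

B, by 9.4 dB

A: 10 dB over, compressed to 5 dB over, so 5 dB of GR.
B: 16 dB over, compressed to 1.6 dB over, so 14.4 dB of GR.
B applies 9.4 dB more gain reduction.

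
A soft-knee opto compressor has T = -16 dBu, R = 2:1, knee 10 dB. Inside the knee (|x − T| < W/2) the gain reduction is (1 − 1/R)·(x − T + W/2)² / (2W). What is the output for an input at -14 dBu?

x − T + W/2 = -14 − (-16) + 5 = 7.
GR = (1 − 1/2) × 7² / 20 = 0.5 × 49 / 20 = 1.225 dB.
Output = -14 − 1.225 = -15.225 dBu.

-15.225 dBu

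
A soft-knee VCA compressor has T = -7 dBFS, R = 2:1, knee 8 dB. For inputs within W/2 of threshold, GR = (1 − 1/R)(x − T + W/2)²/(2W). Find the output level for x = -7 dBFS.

-7.5 dBFS

x − T + W/2 = -7 − (-7) + 4 = 4.
GR = (1 − 1/2) × 4² / 16 = 0.5 × 16 / 16 = 0.5 dB.
Output = -7 − 0.5 = -7.5 dBFS.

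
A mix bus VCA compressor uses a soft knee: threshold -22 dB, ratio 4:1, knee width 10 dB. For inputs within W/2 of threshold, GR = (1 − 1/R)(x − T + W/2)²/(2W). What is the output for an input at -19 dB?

x − T + W/2 = -19 − (-22) + 5 = 8.
GR = (1 − 1/4) × 8² / 20 = 0.75 × 64 / 20 = 2.4 dB.
Output = -19 − 2.4 = -21.4 dB.

-21.4 dB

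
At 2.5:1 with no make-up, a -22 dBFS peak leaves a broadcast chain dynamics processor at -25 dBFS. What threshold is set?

Gain reduction = -22 − (-25) = 3 dB; output overshoot = GR / (R − 1) = 3 / 1.5 = 2 dB.
Threshold = output − output overshoot = -25 − 2 = -27 dBFS.

-27 dBFS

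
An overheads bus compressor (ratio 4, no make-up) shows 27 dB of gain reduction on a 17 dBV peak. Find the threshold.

Let T be the threshold. Output overshoot = (input overshoot)/R, so -10 − T = (17 − T)/4.
4·(-10 − T) = 17 − T → 3·T = -40 − 17 = -57.
T = -57/3 = -19 dBV.

-19 dBV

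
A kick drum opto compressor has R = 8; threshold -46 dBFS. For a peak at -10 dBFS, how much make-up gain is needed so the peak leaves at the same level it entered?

31.5 dB

Without make-up, output = threshold + overshoot/8 = -46 + 4.5 = -41.5 dBFS.
Gap to target: 31.5 dB.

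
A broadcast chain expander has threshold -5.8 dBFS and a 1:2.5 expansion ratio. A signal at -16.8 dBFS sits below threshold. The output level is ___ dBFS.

Below threshold, a 1:2.5 expander applies gain = (2.5−1)×(T − x) of attenuation.
(2.5−1) × 11 = 16.5 dB, so output = -16.8 − 16.5 = -33.3 dBFS.

-33.3 dBFS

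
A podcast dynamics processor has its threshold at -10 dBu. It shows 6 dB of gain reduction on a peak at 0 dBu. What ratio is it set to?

Input overshoot = 0 − (-10) = 10 dB.
Output overshoot = 10 − 6 = 4 dB.
Ratio = input overshoot / output overshoot = 10 / 4 = 2.5.

2.5:1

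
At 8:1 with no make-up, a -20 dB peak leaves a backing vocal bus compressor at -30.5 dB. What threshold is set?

-32 dB

Let T be the threshold. Output overshoot = (input overshoot)/R, so -30.5 − T = (-20 − T)/8.
8·(-30.5 − T) = -20 − T → 7·T = -244 − (-20) = -224.
T = -224/7 = -32 dB.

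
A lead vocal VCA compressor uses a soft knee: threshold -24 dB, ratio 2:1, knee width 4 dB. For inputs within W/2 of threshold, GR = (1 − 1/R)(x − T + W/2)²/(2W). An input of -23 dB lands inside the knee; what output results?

-23.5625 dB

x − T + W/2 = -23 − (-24) + 2 = 3.
GR = (1 − 1/2) × 3² / 8 = 0.5 × 9 / 8 = 0.5625 dB.
Output = -23 − 0.5625 = -23.5625 dB.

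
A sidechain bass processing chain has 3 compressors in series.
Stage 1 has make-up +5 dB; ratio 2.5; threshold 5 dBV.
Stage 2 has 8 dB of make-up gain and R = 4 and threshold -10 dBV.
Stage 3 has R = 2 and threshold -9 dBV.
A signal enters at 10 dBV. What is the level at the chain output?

-2.75 dBV

Stage 1: 5 dB above 5 dBV, reduced 2.5:1 to 2 dB above → 7 dBV; +5 dB make-up → 12 dBV.
Stage 2: 12 dBV is 22 dB over -10 dBV; at 4:1 that becomes 5.5 dB over, giving -4.5 dBV; +8 dB make-up → 3.5 dBV.
Stage 3: 3.5 dBV is 12.5 dB over -9 dBV; at 2:1 that becomes 6.25 dB over, giving -2.75 dBV.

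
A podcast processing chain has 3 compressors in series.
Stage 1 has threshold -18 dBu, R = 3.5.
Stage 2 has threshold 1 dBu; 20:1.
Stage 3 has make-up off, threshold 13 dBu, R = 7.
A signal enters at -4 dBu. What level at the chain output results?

Stage 1: 14 dB above -18 dBu, reduced 3.5:1 to 4 dB above → -14 dBu.
Stage 2: below threshold (-14 ≤ 1); passes unchanged; output -14 dBu.
Stage 3: -14 dBu is at or below the 13 dBu threshold — no compression; output -14 dBu.

-14 dBu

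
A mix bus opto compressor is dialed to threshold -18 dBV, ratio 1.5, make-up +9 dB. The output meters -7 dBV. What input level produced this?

-15 dBV

Before make-up, the level was -7 − 9 = -16 dBV.
The compressed level sits -16 − (-18) = 2 dB over threshold.
Input overshoot = R × output overshoot = 3 dB → input = -18 + 3 = -15 dBV.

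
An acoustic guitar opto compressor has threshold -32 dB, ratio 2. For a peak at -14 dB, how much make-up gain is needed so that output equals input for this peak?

Overshoot 18 dB → 18/2 = 9 dB after compression, so the compressed level is -32 + 9 = -23 dB.
Make-up = target − compressed = -14 − (-23) = 9 dB.

9 dB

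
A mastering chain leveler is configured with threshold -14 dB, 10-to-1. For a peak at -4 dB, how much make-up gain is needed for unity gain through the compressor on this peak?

Overshoot 10 dB → 10/10 = 1 dB after compression, so the compressed level is -14 + 1 = -13 dB.
Make-up = target − compressed = -4 − (-13) = 9 dB.

9 dB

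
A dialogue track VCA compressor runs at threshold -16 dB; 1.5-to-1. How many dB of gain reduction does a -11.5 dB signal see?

1.5 dB

-11.5 dB exceeds the threshold by 4.5 dB.
A 1.5:1 ratio leaves 3 dB of that excess.
GR = overshoot in − overshoot out = 4.5 − 3 = 1.5 dB.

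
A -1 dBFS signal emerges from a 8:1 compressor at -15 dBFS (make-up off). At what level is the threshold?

Input is 16 dB above T (since output overshoot × R = input overshoot: (-15 − T)·8 = -1 − T gives T = -17 dBFS).
Check: -17 + (-1 − (-17))/8 = -17 + 2 = -15 dBFS. ✓

-17 dBFS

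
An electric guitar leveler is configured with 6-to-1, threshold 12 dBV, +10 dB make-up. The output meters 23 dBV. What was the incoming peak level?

Stripping the +10 dB make-up gives 13 dBV at the gain stage.
That's 1 dB above the 12 dBV threshold.
Undo the ratio: input overshoot = 1 × 6 = 6 dB, giving input = 18 dBV.

18 dBV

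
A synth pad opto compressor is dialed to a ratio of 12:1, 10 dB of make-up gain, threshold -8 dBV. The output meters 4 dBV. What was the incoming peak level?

16 dBV

Stripping the +10 dB make-up gives -6 dBV at the gain stage.
Post-compression overshoot = -6 − (-8) = 2 dB.
Before 12:1 compression the overshoot was 2 × 12 = 24 dB, so input = -8 + 24 = 16 dBV.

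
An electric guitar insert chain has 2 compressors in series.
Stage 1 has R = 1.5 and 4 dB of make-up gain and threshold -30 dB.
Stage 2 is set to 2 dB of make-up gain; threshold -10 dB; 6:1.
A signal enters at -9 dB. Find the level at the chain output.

-10 dB

Stage 1: 21 dB above -30 dB, reduced 1.5:1 to 14 dB above → -16 dB; +4 dB make-up → -12 dB.
Stage 2: -12 dB ≤ -10 dB, so stage 2 doesn't engage; make-up brings it to -10 dB.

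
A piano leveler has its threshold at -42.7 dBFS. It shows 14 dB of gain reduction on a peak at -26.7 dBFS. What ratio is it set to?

8:1

Input overshoot = -26.7 − (-42.7) = 16 dB.
Output overshoot = 16 − 14 = 2 dB.
Ratio = input overshoot / output overshoot = 16 / 2 = 8.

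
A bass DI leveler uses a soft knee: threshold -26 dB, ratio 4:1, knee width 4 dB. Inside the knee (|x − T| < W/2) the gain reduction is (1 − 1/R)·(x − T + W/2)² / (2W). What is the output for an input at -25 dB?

-25.84375 dB

x − T + W/2 = -25 − (-26) + 2 = 3.
GR = (1 − 1/4) × 3² / 8 = 0.75 × 9 / 8 = 0.84375 dB.
Output = -25 − 0.84375 = -25.84375 dB.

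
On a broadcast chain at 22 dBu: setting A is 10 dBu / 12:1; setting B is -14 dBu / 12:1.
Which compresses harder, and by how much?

A: GR = 12 − 12/12 = 11 dB.
B: GR = 36 − 36/12 = 33 dB.
B reduces 22 dB more.

B, by 22 dB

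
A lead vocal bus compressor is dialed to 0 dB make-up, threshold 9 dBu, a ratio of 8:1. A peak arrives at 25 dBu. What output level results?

25 dBu sits 16 dB over threshold.
8:1 compression reduces that to 16/8 = 2 dB over.
Output = 9 + 2 = 11 dBu.

11 dBu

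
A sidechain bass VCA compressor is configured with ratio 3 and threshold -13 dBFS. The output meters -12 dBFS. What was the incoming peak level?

Post-compression overshoot = -12 − (-13) = 1 dB.
Before 3:1 compression the overshoot was 1 × 3 = 3 dB, so input = -13 + 3 = -10 dBFS.

-10 dBFS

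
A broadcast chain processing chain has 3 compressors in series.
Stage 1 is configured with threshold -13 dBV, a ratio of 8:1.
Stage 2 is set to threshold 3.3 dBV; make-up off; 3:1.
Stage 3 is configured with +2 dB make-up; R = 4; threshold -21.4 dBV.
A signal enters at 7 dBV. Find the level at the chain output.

-16.675 dBV

Stage 1: overshoot 20 dB → 20/8 = 2.5 dB → -10.5 dBV.
Stage 2: -10.5 dBV ≤ 3.3 dBV, so stage 2 doesn't engage; output -10.5 dBV.
Stage 3: 10.9 dB above -21.4 dBV, reduced 4:1 to 2.725 dB above → -18.675 dBV; +2 dB make-up → -16.675 dBV.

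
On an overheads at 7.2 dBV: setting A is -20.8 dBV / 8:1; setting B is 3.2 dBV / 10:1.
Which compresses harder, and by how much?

A, by 20.9 dB

A: GR = 28 − 28/8 = 24.5 dB.
B: GR = 4 − 4/10 = 3.6 dB.
A reduces 20.9 dB more.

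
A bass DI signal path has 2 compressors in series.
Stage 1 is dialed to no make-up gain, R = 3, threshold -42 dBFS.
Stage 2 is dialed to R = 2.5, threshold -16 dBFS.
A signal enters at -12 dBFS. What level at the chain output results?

Stage 1: 30 dB above -42 dBFS, reduced 3:1 to 10 dB above → -32 dBFS.
Stage 2: below threshold (-32 ≤ -16); passes unchanged; output -32 dBFS.

-32 dBFS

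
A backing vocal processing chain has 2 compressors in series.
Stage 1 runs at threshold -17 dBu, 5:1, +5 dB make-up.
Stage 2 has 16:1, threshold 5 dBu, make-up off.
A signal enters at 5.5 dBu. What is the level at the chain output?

Stage 1: 5.5 dBu is 22.5 dB over -17 dBu; at 5:1 that becomes 4.5 dB over, giving -12.5 dBu; +5 dB make-up → -7.5 dBu.
Stage 2: below threshold (-7.5 ≤ 5); passes unchanged; output -7.5 dBu.

-7.5 dBu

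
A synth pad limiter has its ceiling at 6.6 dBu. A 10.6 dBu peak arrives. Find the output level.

At ∞:1, everything above 6.6 dBu is held at the ceiling.

6.6 dBu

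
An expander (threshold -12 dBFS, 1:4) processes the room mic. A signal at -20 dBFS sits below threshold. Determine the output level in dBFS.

-44 dBFS

Undershoot = (-12) − (-20) = 8 dB.
At 1:4, that expands to 32 dB under threshold.
Output = -12 − 32 = -44 dBFS.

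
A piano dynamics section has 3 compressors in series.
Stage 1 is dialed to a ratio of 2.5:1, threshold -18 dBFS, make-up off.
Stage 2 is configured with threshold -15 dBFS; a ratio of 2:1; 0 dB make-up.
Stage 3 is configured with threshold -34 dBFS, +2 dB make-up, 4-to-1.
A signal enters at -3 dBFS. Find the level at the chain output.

-26.875 dBFS

Stage 1: 15 dB above -18 dBFS, reduced 2.5:1 to 6 dB above → -12 dBFS.
Stage 2: overshoot 3 dB → 3/2 = 1.5 dB → -13.5 dBFS.
Stage 3: overshoot 20.5 dB → 20.5/4 = 5.125 dB → -28.875 dBFS; +2 dB make-up → -26.875 dBFS.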